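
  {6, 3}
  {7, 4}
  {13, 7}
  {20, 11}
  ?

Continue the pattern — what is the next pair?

First coordinate — each term is the sum of the two before it: 6, 7, 13, 20 → 33.
Second coordinate goes 3, 4, 7, 11 → 18 (each term is the sum of the two before it).
Combining the parts gives {33, 18}.

{33, 18}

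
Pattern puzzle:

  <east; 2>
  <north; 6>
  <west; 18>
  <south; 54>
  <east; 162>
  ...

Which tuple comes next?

<north; 486>

For the direction, repeats east → north → west → south: east, north, west, south, east → north.
Second value: 2, 6, 18, 54, 162 → 486 (×3 each step).
Combining the parts gives <north; 486>.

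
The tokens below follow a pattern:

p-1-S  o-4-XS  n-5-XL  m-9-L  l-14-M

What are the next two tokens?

Letter — letters move back 1 place in the alphabet: p, o, n, m, l → k → j.
Second component goes 1, 4, 5, 9, 14 → 23 → 37 (each term is the sum of the two before it).
Size: S, XS, XL, L, M → S → XS (runs backward through clothing sizes XS→XL).
So the next two tokens are k-23-S and j-37-XS.

k-23-S, j-37-XS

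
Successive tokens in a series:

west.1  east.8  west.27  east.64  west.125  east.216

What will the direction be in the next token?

Direction: west, east, west, east, west, east → west (alternates west ↔ east).

west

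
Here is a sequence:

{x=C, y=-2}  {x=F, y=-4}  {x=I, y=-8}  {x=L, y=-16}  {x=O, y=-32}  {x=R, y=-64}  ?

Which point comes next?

{x=U, y=-128}

X: C, F, I, L, O, R → U (letters move forward 3 places in the alphabet).
Y goes -2, -4, -8, -16, -32, -64 → -128 (×2 each step).
So the next point is {x=U, y=-128}.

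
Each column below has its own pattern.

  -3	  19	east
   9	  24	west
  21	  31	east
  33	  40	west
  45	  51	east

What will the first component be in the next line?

57

For the first component, +12 each step: -3, 9, 21, 33, 45 → 57.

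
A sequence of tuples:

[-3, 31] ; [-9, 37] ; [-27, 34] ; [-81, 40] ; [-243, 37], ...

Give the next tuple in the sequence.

[-729, 43]

For the first part, ×3 each step: -3, -9, -27, -81, -243 → -729.
Second part: 31, 37, 34, 40, 37 → 43 (alternating steps +6, −3, +6, −3, …).
Putting it together: [-729, 43].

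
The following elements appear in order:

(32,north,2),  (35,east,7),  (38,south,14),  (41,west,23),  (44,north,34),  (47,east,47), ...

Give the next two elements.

(50,south,62), (53,west,79)

First part — +3 each step: 32, 35, 38, 41, 44, 47 → 50 → 53.
For the direction, repeats north → east → south → west: north, east, south, west, north, east → south → west.
Third part — differences are 5, 7, 9, … (increasing by 2 each time): 2, 7, 14, 23, 34, 47 → 62 → 79.
So the next two elements are (50,south,62) and (53,west,79).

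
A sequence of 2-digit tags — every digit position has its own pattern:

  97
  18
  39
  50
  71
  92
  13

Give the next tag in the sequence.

34

First digit goes 9, 1, 3, 5, 7, 9, 1 → 3 (+2 each step, mod 10).
Second digit goes 7, 8, 9, 0, 1, 2, 3 → 4 (+1 each step, mod 10).
So the next tag is 34.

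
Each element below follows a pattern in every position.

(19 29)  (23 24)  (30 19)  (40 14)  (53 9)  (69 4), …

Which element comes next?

First entry: differences are 4, 7, 10, … (increasing by 3 each time); 19, 23, 30, 40, 53, 69 → 88.
Second entry: −5 each step, so 29, 24, 19, 14, 9, 4 → -1.
So the next element is (88 -1).

(88 -1)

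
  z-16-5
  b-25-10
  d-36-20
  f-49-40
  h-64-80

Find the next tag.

Letter: z, b, d, f, h → j (letters move forward 2 places in the alphabet, wrapping Z→A).
Second component goes 16, 25, 36, 49, 64 → 81 (perfect squares: 4², 5², 6², …).
Third component: ×2 each step; 5, 10, 20, 40, 80 → 160.
Putting it together: j-81-160.

j-81-160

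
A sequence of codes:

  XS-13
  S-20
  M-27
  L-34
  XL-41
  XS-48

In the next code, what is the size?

S

For the size, repeats XS → S → M → L → XL: XS, S, M, L, XL, XS → S.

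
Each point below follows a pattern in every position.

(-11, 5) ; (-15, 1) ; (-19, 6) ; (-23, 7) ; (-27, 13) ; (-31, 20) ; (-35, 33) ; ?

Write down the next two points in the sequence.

(-39, 53), (-43, 86)

For the first slot, −4 each step: -11, -15, -19, -23, -27, -31, -35 → -39 → -43.
For the second slot, each term is the sum of the two before it: 5, 1, 6, 7, 13, 20, 33 → 53 → 86.
So the next two points are (-39, 53) and (-43, 86).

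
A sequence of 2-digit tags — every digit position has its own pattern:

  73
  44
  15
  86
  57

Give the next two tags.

28, 99

First digit: −3 each step, mod 10, so 7, 4, 1, 8, 5 → 2 → 9.
Second digit — +1 each step, mod 10: 3, 4, 5, 6, 7 → 8 → 9.
So the next two tags are 28 and 99.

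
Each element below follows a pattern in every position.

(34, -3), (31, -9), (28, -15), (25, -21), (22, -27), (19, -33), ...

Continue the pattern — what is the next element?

(16, -39)

First slot: −3 each step, so 34, 31, 28, 25, 22, 19 → 16.
Second slot: −6 each step, so -3, -9, -15, -21, -27, -33 → -39.
Combining the parts gives (16, -39).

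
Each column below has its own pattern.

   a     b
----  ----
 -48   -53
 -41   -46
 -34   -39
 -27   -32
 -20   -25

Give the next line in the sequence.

-13  -18

Column a goes -48, -41, -34, -27, -20 → -13 (+7 each step).
For the column b, always 5 less than the column a: -53, -46, -39, -32, -25 → -18.
So the next line is -13  -18.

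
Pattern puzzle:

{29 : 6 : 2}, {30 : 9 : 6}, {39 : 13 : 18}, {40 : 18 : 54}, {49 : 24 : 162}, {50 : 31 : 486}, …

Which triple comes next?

{59 : 39 : 1458}

First coordinate: 29, 30, 39, 40, 49, 50 → 59 (alternating steps +1, +9, +1, +9, …).
For the second coordinate, differences are 3, 4, 5, … (increasing by 1 each time): 6, 9, 13, 18, 24, 31 → 39.
For the third coordinate, ×3 each step: 2, 6, 18, 54, 162, 486 → 1458.
So the next triple is {59 : 39 : 1458}.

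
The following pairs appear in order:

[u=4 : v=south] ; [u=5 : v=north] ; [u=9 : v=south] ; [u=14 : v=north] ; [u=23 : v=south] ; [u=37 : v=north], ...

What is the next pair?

[u=60 : v=south]

For the u, each term is the sum of the two before it: 4, 5, 9, 14, 23, 37 → 60.
V — alternates south ↔ north: south, north, south, north, south, north → south.
Combining the parts gives [u=60 : v=south].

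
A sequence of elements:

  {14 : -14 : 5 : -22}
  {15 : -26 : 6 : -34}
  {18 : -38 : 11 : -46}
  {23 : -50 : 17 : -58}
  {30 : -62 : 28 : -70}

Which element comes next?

First slot: 14, 15, 18, 23, 30 → 39 (differences are 1, 3, 5, … (increasing by 2 each time)).
Second slot: −12 each step, so -14, -26, -38, -50, -62 → -74.
Third slot: each term is the sum of the two before it, so 5, 6, 11, 17, 28 → 45.
Fourth slot: -22, -34, -46, -58, -70 → -82 (always 8 less than the second slot).
So the next element is {39 : -74 : 45 : -82}.

{39 : -74 : 45 : -82}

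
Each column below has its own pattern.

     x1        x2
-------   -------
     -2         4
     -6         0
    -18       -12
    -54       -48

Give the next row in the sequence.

-162  -156

Column x1 goes -2, -6, -18, -54 → -162 (×3 each step).
Column x2: always 6 more than the column x1; 4, 0, -12, -48 → -156.
Putting it together: -162  -156.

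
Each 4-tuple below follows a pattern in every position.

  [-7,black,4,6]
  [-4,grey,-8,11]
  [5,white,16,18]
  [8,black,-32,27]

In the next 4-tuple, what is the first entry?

17

First entry — alternating steps +3, +9, +3, +9, …: -7, -4, 5, 8 → 17.
For the shade, repeats black → grey → white: black, grey, white, black → grey.
Third entry: 4, -8, 16, -32 → 64 (×(-2) each step).
For the fourth entry, differences are 5, 7, 9, … (increasing by 2 each time): 6, 11, 18, 27 → 38.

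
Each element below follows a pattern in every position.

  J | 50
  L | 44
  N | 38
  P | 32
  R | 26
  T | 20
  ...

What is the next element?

Letter goes J, L, N, P, R, T → V (letters move forward 2 places in the alphabet).
Second part: 50, 44, 38, 32, 26, 20 → 14 (−6 each step).
Putting it together: V | 14.

V | 14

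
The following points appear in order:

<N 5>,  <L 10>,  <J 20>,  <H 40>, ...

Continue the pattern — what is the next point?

Letter: N, L, J, H → F (letters move back 2 places in the alphabet).
Second part: ×2 each step; 5, 10, 20, 40 → 80.
Putting it together: <F 80>.

<F 80>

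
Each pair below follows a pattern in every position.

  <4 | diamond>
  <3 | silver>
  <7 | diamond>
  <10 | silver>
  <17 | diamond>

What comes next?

First slot: each term is the sum of the two before it; 4, 3, 7, 10, 17 → 27.
Rank — alternates diamond ↔ silver: diamond, silver, diamond, silver, diamond → silver.
So the next pair is <27 | silver>.

<27 | silver>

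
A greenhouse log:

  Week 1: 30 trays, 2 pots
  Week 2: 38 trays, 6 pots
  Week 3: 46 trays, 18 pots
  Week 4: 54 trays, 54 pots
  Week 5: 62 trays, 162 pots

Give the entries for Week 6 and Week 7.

Trays: +8 each step; 30, 38, 46, 54, 62 → 70 → 78.
For the pots, ×3 each step: 2, 6, 18, 54, 162 → 486 → 1458.
Putting the parts together: 70 trays, 486 pots and then 78 trays, 1458 pots.

70 trays, 486 pots; 78 trays, 1458 pots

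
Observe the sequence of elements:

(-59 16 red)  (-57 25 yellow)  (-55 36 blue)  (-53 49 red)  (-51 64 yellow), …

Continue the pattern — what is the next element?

First coordinate — +2 each step: -59, -57, -55, -53, -51 → -49.
Second coordinate: 16, 25, 36, 49, 64 → 81 (perfect squares: 4², 5², 6², …).
Colour: repeats red → yellow → blue, so red, yellow, blue, red, yellow → blue.
Putting it together: (-49 81 blue).

(-49 81 blue)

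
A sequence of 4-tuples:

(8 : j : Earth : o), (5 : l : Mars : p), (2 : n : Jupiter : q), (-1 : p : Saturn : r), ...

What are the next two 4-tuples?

First value: −3 each step; 8, 5, 2, -1 → -4 → -7.
First letter: letters move forward 2 places in the alphabet, so j, l, n, p → r → t.
For the planet, runs through the planets Mercury→Neptune: Earth, Mars, Jupiter, Saturn → Uranus → Neptune.
Second letter: letters move forward 1 place in the alphabet; o, p, q, r → s → t.
Putting the parts together: (-4 : r : Uranus : s) and then (-7 : t : Neptune : t).

(-4 : r : Uranus : s), (-7 : t : Neptune : t)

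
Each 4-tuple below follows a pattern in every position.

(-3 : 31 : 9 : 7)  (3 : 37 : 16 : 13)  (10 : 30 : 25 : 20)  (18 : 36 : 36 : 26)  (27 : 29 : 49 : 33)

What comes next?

(37 : 35 : 64 : 39)

First slot: differences are 6, 7, 8, … (increasing by 1 each time); -3, 3, 10, 18, 27 → 37.
Second slot: 31, 37, 30, 36, 29 → 35 (alternating steps +6, −7, +6, −7, …).
Third slot: perfect squares: 3², 4², 5², …; 9, 16, 25, 36, 49 → 64.
Fourth slot: alternating steps +6, +7, +6, +7, …; 7, 13, 20, 26, 33 → 39.
So the next 4-tuple is (37 : 35 : 64 : 39).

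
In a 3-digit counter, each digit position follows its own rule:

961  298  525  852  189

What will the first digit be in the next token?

First digit: 9, 2, 5, 8, 1 → 4 (+3 each step, mod 10).
Second digit goes 6, 9, 2, 5, 8 → 1 (+3 each step, mod 10).
For the third digit, −3 each step, mod 10: 1, 8, 5, 2, 9 → 6.

4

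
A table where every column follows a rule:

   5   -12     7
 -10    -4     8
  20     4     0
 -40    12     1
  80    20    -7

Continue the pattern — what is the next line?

-160  28  -6

First component: 5, -10, 20, -40, 80 → -160 (×(-2) each step).
Second component: -12, -4, 4, 12, 20 → 28 (+8 each step).
For the third component, alternating steps +1, −8, +1, −8, …: 7, 8, 0, 1, -7 → -6.
Combining the parts gives -160  28  -6.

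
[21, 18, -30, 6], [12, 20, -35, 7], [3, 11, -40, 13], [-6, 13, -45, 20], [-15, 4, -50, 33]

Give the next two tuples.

[-24, 6, -55, 53], [-33, -3, -60, 86]

First slot: −9 each step, so 21, 12, 3, -6, -15 → -24 → -33.
Second slot goes 18, 20, 11, 13, 4 → 6 → -3 (alternating steps +2, −9, +2, −9, …).
Third slot: −5 each step; -30, -35, -40, -45, -50 → -55 → -60.
Fourth slot: each term is the sum of the two before it; 6, 7, 13, 20, 33 → 53 → 86.
So the next two tuples are [-24, 6, -55, 53] and [-33, -3, -60, 86].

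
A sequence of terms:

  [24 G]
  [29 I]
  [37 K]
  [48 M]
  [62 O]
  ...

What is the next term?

First part: differences are 5, 8, 11, … (increasing by 3 each time), so 24, 29, 37, 48, 62 → 79.
Letter: letters move forward 2 places in the alphabet; G, I, K, M, O → Q.
So the next term is [79 Q].

[79 Q]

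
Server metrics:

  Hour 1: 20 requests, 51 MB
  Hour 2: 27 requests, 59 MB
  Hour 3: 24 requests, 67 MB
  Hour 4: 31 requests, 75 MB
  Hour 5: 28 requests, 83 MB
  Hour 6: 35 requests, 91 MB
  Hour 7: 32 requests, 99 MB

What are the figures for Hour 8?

39 requests, 107 MB

For the requests, alternating steps +7, −3, +7, −3, …: 20, 27, 24, 31, 28, 35, 32 → 39.
MB: +8 each step; 51, 59, 67, 75, 83, 91, 99 → 107.
Putting it together: 39 requests, 107 MB.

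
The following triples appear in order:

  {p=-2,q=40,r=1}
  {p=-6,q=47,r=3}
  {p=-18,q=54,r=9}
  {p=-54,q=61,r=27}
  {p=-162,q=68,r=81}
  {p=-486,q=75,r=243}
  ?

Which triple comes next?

P: -2, -6, -18, -54, -162, -486 → -1458 (×3 each step).
Q: +7 each step, so 40, 47, 54, 61, 68, 75 → 82.
R: 1, 3, 9, 27, 81, 243 → 729 (×3 each step).
So the next triple is {p=-1458,q=82,r=729}.

{p=-1458,q=82,r=729}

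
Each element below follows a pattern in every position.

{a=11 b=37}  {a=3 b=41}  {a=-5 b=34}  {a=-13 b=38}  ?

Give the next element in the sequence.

A: −8 each step; 11, 3, -5, -13 → -21.
B: alternating steps +4, −7, +4, −7, …; 37, 41, 34, 38 → 31.
So the next element is {a=-21 b=31}.

{a=-21 b=31}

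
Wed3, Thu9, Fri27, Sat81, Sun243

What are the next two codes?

Mon729 then Tue2187

For the day, runs through the weekdays Mon→Sun: Wed, Thu, Fri, Sat, Sun → Mon → Tue.
Second component: ×3 each step, so 3, 9, 27, 81, 243 → 729 → 2187.
Putting the parts together: Mon729 and then Tue2187.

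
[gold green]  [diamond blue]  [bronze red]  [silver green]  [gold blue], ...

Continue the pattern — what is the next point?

Rank: gold, diamond, bronze, silver, gold → diamond (repeats gold → diamond → bronze → silver).
Colour: repeats green → blue → red; green, blue, red, green, blue → red.
So the next point is [diamond red].

[diamond red]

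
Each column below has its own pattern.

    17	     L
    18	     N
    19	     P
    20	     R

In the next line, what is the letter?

T

First component goes 17, 18, 19, 20 → 21 (+1 each step).
Letter: L, N, P, R → T (letters move forward 2 places in the alphabet).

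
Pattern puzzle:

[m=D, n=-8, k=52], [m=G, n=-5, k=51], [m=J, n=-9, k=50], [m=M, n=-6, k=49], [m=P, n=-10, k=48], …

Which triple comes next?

[m=S, n=-7, k=47]

M: letters move forward 3 places in the alphabet, so D, G, J, M, P → S.
For the n, alternating steps +3, −4, +3, −4, …: -8, -5, -9, -6, -10 → -7.
K: −1 each step, so 52, 51, 50, 49, 48 → 47.
So the next triple is [m=S, n=-7, k=47].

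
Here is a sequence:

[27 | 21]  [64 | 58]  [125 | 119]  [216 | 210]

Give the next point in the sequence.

[343 | 337]

First entry: perfect cubes: 3³, 4³, 5³, …, so 27, 64, 125, 216 → 343.
For the second entry, always 6 less than the first entry: 21, 58, 119, 210 → 337.
So the next point is [343 | 337].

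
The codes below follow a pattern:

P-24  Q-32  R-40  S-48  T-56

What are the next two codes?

Letter — letters move forward 1 place in the alphabet: P, Q, R, S, T → U → V.
Second component: 24, 32, 40, 48, 56 → 64 → 72 (+8 each step).
So the next two codes are U-64 and V-72.

U-64, V-72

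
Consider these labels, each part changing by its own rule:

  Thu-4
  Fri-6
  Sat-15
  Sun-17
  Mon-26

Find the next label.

Tue-28

Day: runs through the weekdays Mon→Sun, so Thu, Fri, Sat, Sun, Mon → Tue.
Second component: alternating steps +2, +9, +2, +9, …, so 4, 6, 15, 17, 26 → 28.
So the next label is Tue-28.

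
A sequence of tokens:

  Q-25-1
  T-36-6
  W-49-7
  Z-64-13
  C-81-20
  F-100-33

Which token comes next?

For the letter, letters move forward 3 places in the alphabet, wrapping Z→A: Q, T, W, Z, C, F → I.
Second component: perfect squares: 5², 6², 7², …; 25, 36, 49, 64, 81, 100 → 121.
Third component goes 1, 6, 7, 13, 20, 33 → 53 (each term is the sum of the two before it).
Putting it together: I-121-53.

I-121-53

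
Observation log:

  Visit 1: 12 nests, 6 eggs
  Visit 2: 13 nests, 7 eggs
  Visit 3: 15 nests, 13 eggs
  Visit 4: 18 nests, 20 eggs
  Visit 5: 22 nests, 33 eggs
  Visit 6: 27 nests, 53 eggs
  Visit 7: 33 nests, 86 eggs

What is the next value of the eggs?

For the eggs, each term is the sum of the two before it: 6, 7, 13, 20, 33, 53, 86 → 139.

139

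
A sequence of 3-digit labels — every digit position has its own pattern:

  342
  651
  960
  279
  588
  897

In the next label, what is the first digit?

1

First digit goes 3, 6, 9, 2, 5, 8 → 1 (+3 each step, mod 10).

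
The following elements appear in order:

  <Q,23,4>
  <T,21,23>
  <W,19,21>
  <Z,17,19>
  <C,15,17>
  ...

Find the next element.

<F,13,15>

Letter: Q, T, W, Z, C → F (letters move forward 3 places in the alphabet, wrapping Z→A).
Second slot: 23, 21, 19, 17, 15 → 13 (−2 each step).
For the third slot, always the previous value of the second slot: 4, 23, 21, 19, 17 → 15.
Combining the parts gives <F,13,15>.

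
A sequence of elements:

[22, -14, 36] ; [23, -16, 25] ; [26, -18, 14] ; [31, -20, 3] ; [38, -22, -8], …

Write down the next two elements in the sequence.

[47, -24, -19], [58, -26, -30]

For the first entry, differences are 1, 3, 5, … (increasing by 2 each time): 22, 23, 26, 31, 38 → 47 → 58.
For the second entry, −2 each step: -14, -16, -18, -20, -22 → -24 → -26.
Third entry: −11 each step; 36, 25, 14, 3, -8 → -19 → -30.
So the next two elements are [47, -24, -19] and [58, -26, -30].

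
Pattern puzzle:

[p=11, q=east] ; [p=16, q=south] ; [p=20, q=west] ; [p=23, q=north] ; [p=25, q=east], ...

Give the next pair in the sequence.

P goes 11, 16, 20, 23, 25 → 26 (differences are 5, 4, 3, … (decreasing by 1 each time)).
Q: repeats east → south → west → north, so east, south, west, north, east → south.
Combining the parts gives [p=26, q=south].

[p=26, q=south]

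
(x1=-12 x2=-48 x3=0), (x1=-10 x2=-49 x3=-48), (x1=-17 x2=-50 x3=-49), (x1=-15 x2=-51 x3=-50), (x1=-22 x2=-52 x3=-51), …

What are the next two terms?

X1: alternating steps +2, −7, +2, −7, …, so -12, -10, -17, -15, -22 → -20 → -27.
X2: -48, -49, -50, -51, -52 → -53 → -54 (−1 each step).
X3 goes 0, -48, -49, -50, -51 → -52 → -53 (always the previous value of the x2).
Putting the parts together: (x1=-20 x2=-53 x3=-52) and then (x1=-27 x2=-54 x3=-53).

(x1=-20 x2=-53 x3=-52), (x1=-27 x2=-54 x3=-53)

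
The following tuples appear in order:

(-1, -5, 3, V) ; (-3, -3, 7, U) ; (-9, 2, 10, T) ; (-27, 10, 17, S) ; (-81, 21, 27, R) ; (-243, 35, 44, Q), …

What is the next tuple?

For the first value, ×3 each step: -1, -3, -9, -27, -81, -243 → -729.
Second value goes -5, -3, 2, 10, 21, 35 → 52 (differences are 2, 5, 8, … (increasing by 3 each time)).
Third value — each term is the sum of the two before it: 3, 7, 10, 17, 27, 44 → 71.
Letter: letters move back 1 place in the alphabet, so V, U, T, S, R, Q → P.
Combining the parts gives (-729, 52, 71, P).

(-729, 52, 71, P)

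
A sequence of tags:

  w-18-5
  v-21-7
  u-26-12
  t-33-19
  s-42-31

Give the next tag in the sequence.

r-53-50

Letter: letters move back 1 place in the alphabet; w, v, u, t, s → r.
Second component: differences are 3, 5, 7, … (increasing by 2 each time), so 18, 21, 26, 33, 42 → 53.
Third component goes 5, 7, 12, 19, 31 → 50 (each term is the sum of the two before it).
So the next tag is r-53-50.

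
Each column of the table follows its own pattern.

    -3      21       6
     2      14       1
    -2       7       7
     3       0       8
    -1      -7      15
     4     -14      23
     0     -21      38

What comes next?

First component: alternating steps +5, −4, +5, −4, …; -3, 2, -2, 3, -1, 4, 0 → 5.
Second component: −7 each step, so 21, 14, 7, 0, -7, -14, -21 → -28.
For the third component, each term is the sum of the two before it: 6, 1, 7, 8, 15, 23, 38 → 61.
Combining the parts gives 5  -28  61.

5  -28  61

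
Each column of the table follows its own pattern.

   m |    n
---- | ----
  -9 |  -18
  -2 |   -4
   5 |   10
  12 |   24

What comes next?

19  38

Column m: +7 each step, so -9, -2, 5, 12 → 19.
Column n: always 2 × the column m, so -18, -4, 10, 24 → 38.
Putting it together: 19  38.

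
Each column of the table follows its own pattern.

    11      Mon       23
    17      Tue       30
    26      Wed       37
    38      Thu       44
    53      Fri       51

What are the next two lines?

71  Sat  58; 92  Sun  65

First component: 11, 17, 26, 38, 53 → 71 → 92 (differences are 6, 9, 12, … (increasing by 3 each time)).
Day: runs through the weekdays Mon→Sun, so Mon, Tue, Wed, Thu, Fri → Sat → Sun.
Third component: 23, 30, 37, 44, 51 → 58 → 65 (+7 each step).
So the next two lines are 71  Sat  58 and 92  Sun  65.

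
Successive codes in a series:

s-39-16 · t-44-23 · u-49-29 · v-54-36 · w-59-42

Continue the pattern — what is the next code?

Letter goes s, t, u, v, w → x (letters move forward 1 place in the alphabet).
Second component: 39, 44, 49, 54, 59 → 64 (+5 each step).
Third component: alternating steps +7, +6, +7, +6, …; 16, 23, 29, 36, 42 → 49.
Combining the parts gives x-64-49.

x-64-49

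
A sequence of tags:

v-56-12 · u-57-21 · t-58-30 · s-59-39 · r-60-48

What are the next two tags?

Letter — letters move back 1 place in the alphabet: v, u, t, s, r → q → p.
Second component: +1 each step; 56, 57, 58, 59, 60 → 61 → 62.
Third component goes 12, 21, 30, 39, 48 → 57 → 66 (+9 each step).
Putting the parts together: q-61-57 and then p-62-66.

q-61-57, p-62-66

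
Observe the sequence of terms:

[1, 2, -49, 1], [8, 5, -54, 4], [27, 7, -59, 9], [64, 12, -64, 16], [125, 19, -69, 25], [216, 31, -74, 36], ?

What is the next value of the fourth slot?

49

Fourth slot goes 1, 4, 9, 16, 25, 36 → 49 (perfect squares: 1², 2², 3², …).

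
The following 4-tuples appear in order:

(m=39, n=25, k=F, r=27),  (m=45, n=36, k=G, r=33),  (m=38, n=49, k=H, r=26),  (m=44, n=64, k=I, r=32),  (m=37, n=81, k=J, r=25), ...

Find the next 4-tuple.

For the m, alternating steps +6, −7, +6, −7, …: 39, 45, 38, 44, 37 → 43.
N: perfect squares: 5², 6², 7², …, so 25, 36, 49, 64, 81 → 100.
K — letters move forward 1 place in the alphabet: F, G, H, I, J → K.
R: always 12 less than the m, so 27, 33, 26, 32, 25 → 31.
Combining the parts gives (m=43, n=100, k=K, r=31).

(m=43, n=100, k=K, r=31)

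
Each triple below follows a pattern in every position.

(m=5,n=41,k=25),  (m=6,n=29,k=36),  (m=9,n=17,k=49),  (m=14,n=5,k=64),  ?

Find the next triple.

(m=21,n=-7,k=81)

M — differences are 1, 3, 5, … (increasing by 2 each time): 5, 6, 9, 14 → 21.
N: −12 each step; 41, 29, 17, 5 → -7.
K — perfect squares: 5², 6², 7², …: 25, 36, 49, 64 → 81.
Putting it together: (m=21,n=-7,k=81).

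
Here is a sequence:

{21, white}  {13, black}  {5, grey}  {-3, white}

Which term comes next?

First part: −8 each step, so 21, 13, 5, -3 → -11.
Shade: white, black, grey, white → black (repeats white → black → grey).
Combining the parts gives {-11, black}.

{-11, black}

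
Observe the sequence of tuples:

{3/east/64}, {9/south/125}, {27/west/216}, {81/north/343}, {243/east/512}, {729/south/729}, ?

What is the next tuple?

{2187/west/1000}

First value — ×3 each step: 3, 9, 27, 81, 243, 729 → 2187.
Direction: east, south, west, north, east, south → west (repeats east → south → west → north).
Third value: perfect cubes: 4³, 5³, 6³, …, so 64, 125, 216, 343, 512, 729 → 1000.
So the next tuple is {2187/west/1000}.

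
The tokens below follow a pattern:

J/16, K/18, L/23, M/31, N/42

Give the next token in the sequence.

O/56

Letter: letters move forward 1 place in the alphabet, so J, K, L, M, N → O.
For the second component, differences are 2, 5, 8, … (increasing by 3 each time): 16, 18, 23, 31, 42 → 56.
Putting it together: O/56.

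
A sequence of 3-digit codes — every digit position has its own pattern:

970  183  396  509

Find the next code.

712

First digit: 9, 1, 3, 5 → 7 (+2 each step, mod 10).
Second digit: +1 each step, mod 10; 7, 8, 9, 0 → 1.
For the third digit, +3 each step, mod 10: 0, 3, 6, 9 → 2.
So the next code is 712.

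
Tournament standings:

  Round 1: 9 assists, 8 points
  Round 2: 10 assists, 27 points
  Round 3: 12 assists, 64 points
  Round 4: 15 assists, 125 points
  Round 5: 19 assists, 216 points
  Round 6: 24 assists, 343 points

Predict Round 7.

30 assists, 512 points

Assists: 9, 10, 12, 15, 19, 24 → 30 (differences are 1, 2, 3, … (increasing by 1 each time)).
For the points, perfect cubes: 2³, 3³, 4³, …: 8, 27, 64, 125, 216, 343 → 512.
So the next row is 30 assists, 512 points.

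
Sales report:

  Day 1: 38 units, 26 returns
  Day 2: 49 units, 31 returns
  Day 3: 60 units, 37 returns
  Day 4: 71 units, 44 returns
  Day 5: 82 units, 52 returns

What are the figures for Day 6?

93 units, 61 returns

Units: 38, 49, 60, 71, 82 → 93 (+11 each step).
Returns: differences are 5, 6, 7, … (increasing by 1 each time), so 26, 31, 37, 44, 52 → 61.
Combining the parts gives 93 units, 61 returns.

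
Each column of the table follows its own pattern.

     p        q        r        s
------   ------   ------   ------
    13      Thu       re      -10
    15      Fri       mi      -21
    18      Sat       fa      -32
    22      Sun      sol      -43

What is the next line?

27  Mon  la  -54

Column p goes 13, 15, 18, 22 → 27 (differences are 2, 3, 4, … (increasing by 1 each time)).
For the column q, runs through the weekdays Mon→Sun: Thu, Fri, Sat, Sun → Mon.
Column r: runs through the solfège scale do→ti, so re, mi, fa, sol → la.
Column s goes -10, -21, -32, -43 → -54 (−11 each step).
Combining the parts gives 27  Mon  la  -54.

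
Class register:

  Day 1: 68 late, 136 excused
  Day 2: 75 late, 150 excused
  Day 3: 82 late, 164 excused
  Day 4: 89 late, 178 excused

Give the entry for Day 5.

Late: 68, 75, 82, 89 → 96 (+7 each step).
Excused: always 2 × the late; 136, 150, 164, 178 → 192.
So the next line is 96 late, 192 excused.

96 late, 192 excused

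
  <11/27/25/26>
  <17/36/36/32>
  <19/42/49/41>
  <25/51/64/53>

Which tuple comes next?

For the first value, alternating steps +6, +2, +6, +2, …: 11, 17, 19, 25 → 27.
Second value: alternating steps +9, +6, +9, +6, …; 27, 36, 42, 51 → 57.
Third value — perfect squares: 5², 6², 7², …: 25, 36, 49, 64 → 81.
Fourth value — differences are 6, 9, 12, … (increasing by 3 each time): 26, 32, 41, 53 → 68.
Combining the parts gives <27/57/81/68>.

<27/57/81/68>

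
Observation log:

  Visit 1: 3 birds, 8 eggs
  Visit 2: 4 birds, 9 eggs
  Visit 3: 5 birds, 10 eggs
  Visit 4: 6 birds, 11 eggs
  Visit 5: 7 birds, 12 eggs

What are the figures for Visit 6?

Birds — +1 each step: 3, 4, 5, 6, 7 → 8.
For the eggs, always 5 more than the birds: 8, 9, 10, 11, 12 → 13.
So the next record is 8 birds, 13 eggs.

8 birds, 13 eggs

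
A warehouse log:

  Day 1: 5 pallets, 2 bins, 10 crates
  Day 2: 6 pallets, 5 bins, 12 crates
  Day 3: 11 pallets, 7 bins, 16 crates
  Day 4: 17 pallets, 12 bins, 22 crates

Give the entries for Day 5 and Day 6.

Pallets: each term is the sum of the two before it, so 5, 6, 11, 17 → 28 → 45.
Bins: 2, 5, 7, 12 → 19 → 31 (each term is the sum of the two before it).
Crates: differences are 2, 4, 6, … (increasing by 2 each time); 10, 12, 16, 22 → 30 → 40.
So the next two rows are 28 pallets, 19 bins, 30 crates and 45 pallets, 31 bins, 40 crates.

28 pallets, 19 bins, 30 crates; 45 pallets, 31 bins, 40 crates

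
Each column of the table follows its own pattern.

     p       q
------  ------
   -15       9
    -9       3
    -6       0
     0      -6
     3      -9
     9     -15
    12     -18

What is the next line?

18  -24

Column p goes -15, -9, -6, 0, 3, 9, 12 → 18 (alternating steps +6, +3, +6, +3, …).
Column q — together with the column p always sums to -6: 9, 3, 0, -6, -9, -15, -18 → -24.
So the next line is 18  -24.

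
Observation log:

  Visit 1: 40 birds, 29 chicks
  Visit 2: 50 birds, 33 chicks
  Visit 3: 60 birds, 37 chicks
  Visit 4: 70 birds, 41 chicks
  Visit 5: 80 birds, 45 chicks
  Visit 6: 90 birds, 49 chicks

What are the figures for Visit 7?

100 birds, 53 chicks

Birds goes 40, 50, 60, 70, 80, 90 → 100 (+10 each step).
Chicks — +4 each step: 29, 33, 37, 41, 45, 49 → 53.
Combining the parts gives 100 birds, 53 chicks.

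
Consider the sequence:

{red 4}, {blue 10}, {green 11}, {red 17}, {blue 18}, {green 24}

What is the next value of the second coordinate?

Second coordinate: alternating steps +6, +1, +6, +1, …, so 4, 10, 11, 17, 18, 24 → 25.

25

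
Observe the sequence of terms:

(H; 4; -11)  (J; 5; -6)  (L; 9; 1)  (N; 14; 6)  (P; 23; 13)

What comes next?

Letter: letters move forward 2 places in the alphabet; H, J, L, N, P → R.
Second entry goes 4, 5, 9, 14, 23 → 37 (each term is the sum of the two before it).
Third entry goes -11, -6, 1, 6, 13 → 18 (alternating steps +5, +7, +5, +7, …).
So the next term is (R; 37; 18).

(R; 37; 18)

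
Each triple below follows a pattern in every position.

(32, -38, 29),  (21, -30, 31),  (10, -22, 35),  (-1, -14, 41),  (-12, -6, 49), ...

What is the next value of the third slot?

59

Third slot: differences are 2, 4, 6, … (increasing by 2 each time), so 29, 31, 35, 41, 49 → 59.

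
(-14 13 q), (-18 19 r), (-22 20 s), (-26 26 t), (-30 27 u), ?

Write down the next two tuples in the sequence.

(-34 33 v), (-38 34 w)

First component: −4 each step, so -14, -18, -22, -26, -30 → -34 → -38.
Second component: 13, 19, 20, 26, 27 → 33 → 34 (alternating steps +6, +1, +6, +1, …).
Letter — letters move forward 1 place in the alphabet: q, r, s, t, u → v → w.
So the next two tuples are (-34 33 v) and (-38 34 w).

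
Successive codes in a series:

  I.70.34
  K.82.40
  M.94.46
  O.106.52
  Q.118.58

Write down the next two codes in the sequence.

S.130.64, U.142.70

For the letter, letters move forward 2 places in the alphabet: I, K, M, O, Q → S → U.
Second component: +12 each step, so 70, 82, 94, 106, 118 → 130 → 142.
Third component goes 34, 40, 46, 52, 58 → 64 → 70 (+6 each step).
Putting the parts together: S.130.64 and then U.142.70.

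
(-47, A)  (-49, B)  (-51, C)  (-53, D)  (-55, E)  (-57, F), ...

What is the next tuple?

For the first component, −2 each step: -47, -49, -51, -53, -55, -57 → -59.
Letter: letters move forward 1 place in the alphabet, so A, B, C, D, E, F → G.
So the next tuple is (-59, G).

(-59, G)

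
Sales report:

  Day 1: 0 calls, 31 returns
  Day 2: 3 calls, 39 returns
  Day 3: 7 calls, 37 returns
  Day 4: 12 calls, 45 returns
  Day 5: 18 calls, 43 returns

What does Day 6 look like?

For the calls, differences are 3, 4, 5, … (increasing by 1 each time): 0, 3, 7, 12, 18 → 25.
Returns — alternating steps +8, −2, +8, −2, …: 31, 39, 37, 45, 43 → 51.
Combining the parts gives 25 calls, 51 returns.

25 calls, 51 returns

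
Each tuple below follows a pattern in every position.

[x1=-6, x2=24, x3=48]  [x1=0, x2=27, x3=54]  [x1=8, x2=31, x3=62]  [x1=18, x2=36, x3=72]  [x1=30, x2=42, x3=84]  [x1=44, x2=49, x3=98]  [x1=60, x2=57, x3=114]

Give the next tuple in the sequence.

X1: differences are 6, 8, 10, … (increasing by 2 each time), so -6, 0, 8, 18, 30, 44, 60 → 78.
X2: differences are 3, 4, 5, … (increasing by 1 each time), so 24, 27, 31, 36, 42, 49, 57 → 66.
X3 — always 2 × the x2: 48, 54, 62, 72, 84, 98, 114 → 132.
Combining the parts gives [x1=78, x2=66, x3=132].

[x1=78, x2=66, x3=132]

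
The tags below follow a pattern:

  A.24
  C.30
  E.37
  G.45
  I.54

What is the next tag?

K.64

Letter: A, C, E, G, I → K (letters move forward 2 places in the alphabet).
Second component goes 24, 30, 37, 45, 54 → 64 (differences are 6, 7, 8, … (increasing by 1 each time)).
Putting it together: K.64.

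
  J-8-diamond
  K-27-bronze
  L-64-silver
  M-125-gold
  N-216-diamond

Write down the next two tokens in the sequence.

O-343-bronze then P-512-silver

Letter: letters move forward 1 place in the alphabet, so J, K, L, M, N → O → P.
Second component — perfect cubes: 2³, 3³, 4³, …: 8, 27, 64, 125, 216 → 343 → 512.
Rank goes diamond, bronze, silver, gold, diamond → bronze → silver (repeats diamond → bronze → silver → gold).
Putting the parts together: O-343-bronze and then P-512-silver.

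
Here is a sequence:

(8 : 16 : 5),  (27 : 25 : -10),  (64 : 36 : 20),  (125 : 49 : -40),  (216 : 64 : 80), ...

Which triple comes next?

(343 : 81 : -160)

For the first part, perfect cubes: 2³, 3³, 4³, …: 8, 27, 64, 125, 216 → 343.
Second part — perfect squares: 4², 5², 6², …: 16, 25, 36, 49, 64 → 81.
Third part — ×(-2) each step: 5, -10, 20, -40, 80 → -160.
Putting it together: (343 : 81 : -160).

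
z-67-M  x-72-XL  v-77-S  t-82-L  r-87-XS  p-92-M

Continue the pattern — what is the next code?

n-97-XL

Letter: letters move back 2 places in the alphabet; z, x, v, t, r, p → n.
Second component: +5 each step; 67, 72, 77, 82, 87, 92 → 97.
Size: repeats M → XL → S → L → XS, so M, XL, S, L, XS, M → XL.
So the next code is n-97-XL.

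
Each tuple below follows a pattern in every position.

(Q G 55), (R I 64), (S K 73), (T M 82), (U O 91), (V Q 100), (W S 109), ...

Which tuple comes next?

First letter: letters move forward 1 place in the alphabet; Q, R, S, T, U, V, W → X.
Second letter — letters move forward 2 places in the alphabet: G, I, K, M, O, Q, S → U.
Third part — +9 each step: 55, 64, 73, 82, 91, 100, 109 → 118.
Putting it together: (X U 118).

(X U 118)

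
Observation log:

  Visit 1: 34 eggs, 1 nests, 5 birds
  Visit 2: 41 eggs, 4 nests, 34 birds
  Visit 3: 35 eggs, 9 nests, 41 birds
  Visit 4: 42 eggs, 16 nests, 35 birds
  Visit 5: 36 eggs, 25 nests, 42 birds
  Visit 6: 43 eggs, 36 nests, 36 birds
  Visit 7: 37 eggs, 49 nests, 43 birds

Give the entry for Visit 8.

44 eggs, 64 nests, 37 birds

Eggs — alternating steps +7, −6, +7, −6, …: 34, 41, 35, 42, 36, 43, 37 → 44.
Nests — perfect squares: 1², 2², 3², …: 1, 4, 9, 16, 25, 36, 49 → 64.
Birds: always the previous value of the eggs; 5, 34, 41, 35, 42, 36, 43 → 37.
So the next record is 44 eggs, 64 nests, 37 birds.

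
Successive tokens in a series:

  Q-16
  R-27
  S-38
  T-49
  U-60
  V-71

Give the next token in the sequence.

W-82

Letter — letters move forward 1 place in the alphabet: Q, R, S, T, U, V → W.
Second component goes 16, 27, 38, 49, 60, 71 → 82 (+11 each step).
So the next token is W-82.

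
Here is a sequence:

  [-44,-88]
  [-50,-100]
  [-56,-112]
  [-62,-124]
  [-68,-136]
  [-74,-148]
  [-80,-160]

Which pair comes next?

[-86,-172]

First slot goes -44, -50, -56, -62, -68, -74, -80 → -86 (−6 each step).
Second slot — always 2 × the first slot: -88, -100, -112, -124, -136, -148, -160 → -172.
Putting it together: [-86,-172].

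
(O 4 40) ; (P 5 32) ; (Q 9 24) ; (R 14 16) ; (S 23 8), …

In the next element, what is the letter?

T

Letter: O, P, Q, R, S → T (letters move forward 1 place in the alphabet).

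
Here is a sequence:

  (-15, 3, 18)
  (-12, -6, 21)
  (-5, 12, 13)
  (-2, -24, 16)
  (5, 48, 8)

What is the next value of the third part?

For the first part, alternating steps +3, +7, +3, +7, …: -15, -12, -5, -2, 5 → 8.
For the second part, ×(-2) each step: 3, -6, 12, -24, 48 → -96.
Third part goes 18, 21, 13, 16, 8 → 11 (alternating steps +3, −8, +3, −8, …).

11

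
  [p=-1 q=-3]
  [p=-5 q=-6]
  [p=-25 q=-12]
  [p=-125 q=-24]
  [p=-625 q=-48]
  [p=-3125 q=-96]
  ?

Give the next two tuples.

[p=-15625 q=-192], [p=-78125 q=-384]

P: -1, -5, -25, -125, -625, -3125 → -15625 → -78125 (×5 each step).
Q goes -3, -6, -12, -24, -48, -96 → -192 → -384 (×2 each step).
Putting the parts together: [p=-15625 q=-192] and then [p=-78125 q=-384].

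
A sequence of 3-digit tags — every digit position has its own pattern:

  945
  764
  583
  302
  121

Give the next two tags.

For the first digit, −2 each step, mod 10: 9, 7, 5, 3, 1 → 9 → 7.
Second digit: +2 each step, mod 10; 4, 6, 8, 0, 2 → 4 → 6.
Third digit: −1 each step, mod 10; 5, 4, 3, 2, 1 → 0 → 9.
Putting the parts together: 940 and then 769.

940 then 769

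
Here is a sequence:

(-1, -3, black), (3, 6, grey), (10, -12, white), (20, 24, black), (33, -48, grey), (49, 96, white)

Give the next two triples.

First slot: differences are 4, 7, 10, … (increasing by 3 each time); -1, 3, 10, 20, 33, 49 → 68 → 90.
Second slot goes -3, 6, -12, 24, -48, 96 → -192 → 384 (×(-2) each step).
Shade: black, grey, white, black, grey, white → black → grey (repeats black → grey → white).
So the next two triples are (68, -192, black) and (90, 384, grey).

(68, -192, black), (90, 384, grey)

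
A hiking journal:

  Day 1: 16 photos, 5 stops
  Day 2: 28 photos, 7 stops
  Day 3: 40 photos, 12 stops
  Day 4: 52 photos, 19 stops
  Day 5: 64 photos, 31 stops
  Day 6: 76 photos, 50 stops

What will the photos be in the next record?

88

Photos — +12 each step: 16, 28, 40, 52, 64, 76 → 88.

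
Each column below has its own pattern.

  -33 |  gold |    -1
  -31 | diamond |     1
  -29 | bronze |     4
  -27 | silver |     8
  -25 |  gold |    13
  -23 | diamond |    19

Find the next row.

-21  bronze  26

First component: +2 each step, so -33, -31, -29, -27, -25, -23 → -21.
Rank — repeats gold → diamond → bronze → silver: gold, diamond, bronze, silver, gold, diamond → bronze.
Third component: differences are 2, 3, 4, … (increasing by 1 each time), so -1, 1, 4, 8, 13, 19 → 26.
Combining the parts gives -21  bronze  26.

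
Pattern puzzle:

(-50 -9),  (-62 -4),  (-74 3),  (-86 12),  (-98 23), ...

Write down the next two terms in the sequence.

First value — −12 each step: -50, -62, -74, -86, -98 → -110 → -122.
Second value: differences are 5, 7, 9, … (increasing by 2 each time); -9, -4, 3, 12, 23 → 36 → 51.
So the next two terms are (-110 36) and (-122 51).

(-110 36), (-122 51)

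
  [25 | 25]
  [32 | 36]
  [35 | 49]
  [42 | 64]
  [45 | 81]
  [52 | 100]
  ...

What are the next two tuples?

For the first entry, alternating steps +7, +3, +7, +3, …: 25, 32, 35, 42, 45, 52 → 55 → 62.
Second entry goes 25, 36, 49, 64, 81, 100 → 121 → 144 (perfect squares: 5², 6², 7², …).
So the next two tuples are [55 | 121] and [62 | 144].

[55 | 121], [62 | 144]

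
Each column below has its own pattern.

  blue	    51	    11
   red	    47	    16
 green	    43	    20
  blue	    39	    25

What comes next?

red  35  29

For the colour, repeats blue → red → green: blue, red, green, blue → red.
Second component: −4 each step; 51, 47, 43, 39 → 35.
Third component: 11, 16, 20, 25 → 29 (alternating steps +5, +4, +5, +4, …).
So the next row is red  35  29.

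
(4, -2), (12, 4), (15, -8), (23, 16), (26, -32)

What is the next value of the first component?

First component: alternating steps +8, +3, +8, +3, …; 4, 12, 15, 23, 26 → 34.

34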